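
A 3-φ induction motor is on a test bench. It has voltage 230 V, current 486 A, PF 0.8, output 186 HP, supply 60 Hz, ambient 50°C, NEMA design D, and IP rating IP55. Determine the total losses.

16100 W

P_in = √3·V·I·cosφ = 1.732×230×486×0.8 = 154882 W
P_out = 186×746 = 138756 W
Losses = P_in − P_out = 154882 − 138756 = 16126 W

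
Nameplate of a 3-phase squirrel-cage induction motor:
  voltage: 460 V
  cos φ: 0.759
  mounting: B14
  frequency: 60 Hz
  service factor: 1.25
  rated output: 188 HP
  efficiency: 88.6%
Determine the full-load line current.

262 A

P_out = 188 × 746 = 140248 W
P_in = P_out / η = 140248 / 0.886 = 158293 W
I_L = P_in / (√3·V_L·cosφ) = 158293 / (1.732 × 460 × 0.759) = 262 A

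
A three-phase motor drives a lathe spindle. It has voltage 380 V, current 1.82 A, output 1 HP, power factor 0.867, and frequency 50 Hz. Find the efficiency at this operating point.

P_out = 1 × 746 = 746 W
P_in = √3·V_L·I_L·cosφ = 1.732 × 380 × 1.82 × 0.867 = 1039 W
η = P_out / P_in = 746 / 1039 = 0.718 = 71.8%

71.8 %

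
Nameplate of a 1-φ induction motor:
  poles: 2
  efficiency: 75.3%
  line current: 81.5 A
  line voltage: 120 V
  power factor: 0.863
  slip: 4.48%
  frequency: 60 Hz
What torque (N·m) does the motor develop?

17.6 N·m

P_in = V·I·cosφ = 120 × 81.5 × 0.863 = 8440 W
P_out = η·P_in = 0.753 × 8440 = 6355 W
n_s = 120×60/2 = 3600 rpm; n = 3600×(1−0.0448) = 3439 rpm
ω = 2π×3439/60 = 360.1 rad/s
τ = P_out/ω = 6355/360.1 = 17.6 N·m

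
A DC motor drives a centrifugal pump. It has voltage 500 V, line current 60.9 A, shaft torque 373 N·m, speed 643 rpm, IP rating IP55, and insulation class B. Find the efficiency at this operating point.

ω = 2π × 643/60 = 67.33 rad/s; P_out = τω = 373 × 67.33 = 25114 W
P_in = V·I = 500 × 60.9 = 30450 W
η = P_out / P_in = 25114 / 30450 = 0.825 = 82.5%

82.5 %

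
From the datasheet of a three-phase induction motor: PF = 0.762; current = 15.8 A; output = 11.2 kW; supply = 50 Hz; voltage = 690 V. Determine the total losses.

P_in = √3·V·I·cosφ = 1.732×690×15.8×0.762 = 14388 W
P_out = 11200 W
Losses = P_in − P_out = 14388 − 11200 = 3188 W

3190 W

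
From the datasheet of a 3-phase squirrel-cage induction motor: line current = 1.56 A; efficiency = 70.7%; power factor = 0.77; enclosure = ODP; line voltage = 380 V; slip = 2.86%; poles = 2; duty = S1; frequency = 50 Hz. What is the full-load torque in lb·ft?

1.35 lb·ft

P_in = √3·V·I·cosφ = 1.732 × 380 × 1.56 × 0.77 = 791 W
P_out = η·P_in = 0.707 × 791 = 559 W
n_s = 120×50/2 = 3000 rpm; n = 3000×(1−0.0286) = 2914 rpm
ω = 2π×2914/60 = 305.2 rad/s
τ = P_out/ω = 559/305.2 = 1.832 N·m
In lb·ft: 1.832/1.356 = 1.35 lb·ft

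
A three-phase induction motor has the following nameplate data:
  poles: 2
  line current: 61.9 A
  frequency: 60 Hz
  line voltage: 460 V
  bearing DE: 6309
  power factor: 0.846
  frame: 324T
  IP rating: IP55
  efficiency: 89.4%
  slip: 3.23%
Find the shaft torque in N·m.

102 N·m

P_in = √3·V·I·cosφ = 1.732 × 460 × 61.9 × 0.846 = 41722 W
P_out = η·P_in = 0.894 × 41722 = 37299 W
n_s = 120×60/2 = 3600 rpm; n = 3600×(1−0.0323) = 3484 rpm
ω = 2π×3484/60 = 364.8 rad/s
τ = P_out/ω = 37299/364.8 = 102 N·m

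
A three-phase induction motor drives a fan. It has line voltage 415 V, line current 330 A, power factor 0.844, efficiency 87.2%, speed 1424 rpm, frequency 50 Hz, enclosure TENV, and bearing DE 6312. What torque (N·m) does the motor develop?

1170 N·m

P_in = √3·V·I·cosφ = 1.732 × 415 × 330 × 0.844 = 200195 W
P_out = η·P_in = 0.872 × 200195 = 174570 W
n = 1424 rpm
ω = 2π×1424/60 = 149.1 rad/s
τ = P_out/ω = 174570/149.1 = 1170 N·m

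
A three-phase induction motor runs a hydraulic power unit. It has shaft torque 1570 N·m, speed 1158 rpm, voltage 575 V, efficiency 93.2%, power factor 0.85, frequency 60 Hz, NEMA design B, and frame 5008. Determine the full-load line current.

241 A

ω = 2π×1158/60 = 121.3 rad/s; P_out = τω = 1570 × 121.3 = 190441 W
P_in = P_out / η = 190441 / 0.932 = 204336 W
I_L = P_in / (√3·V_L·cosφ) = 204336 / (1.732 × 575 × 0.85) = 241 A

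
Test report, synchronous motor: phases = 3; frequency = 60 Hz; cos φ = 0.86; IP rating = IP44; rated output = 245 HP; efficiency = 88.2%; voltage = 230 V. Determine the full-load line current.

605 A

P_out = 245 × 746 = 182770 W
P_in = P_out / η = 182770 / 0.882 = 207222 W
I_L = P_in / (√3·V_L·cosφ) = 207222 / (1.732 × 230 × 0.86) = 605 A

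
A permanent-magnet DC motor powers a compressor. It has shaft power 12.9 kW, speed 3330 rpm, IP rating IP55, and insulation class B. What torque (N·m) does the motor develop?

ω = 2π × 3330/60 = 348.7 rad/s
τ = P/ω = 12900/348.7 = 37 N·m

37 N·m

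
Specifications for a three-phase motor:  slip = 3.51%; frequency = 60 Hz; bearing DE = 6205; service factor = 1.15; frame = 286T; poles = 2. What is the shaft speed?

n_s = 120f/p = 120×60/2 = 3600 rpm
n = n_s(1 − s) = 3600 × (1 − 0.0351) = 3474 rpm

3474 rpm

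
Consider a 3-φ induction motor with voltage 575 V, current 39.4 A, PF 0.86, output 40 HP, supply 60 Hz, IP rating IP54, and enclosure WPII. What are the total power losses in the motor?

P_in = √3·V·I·cosφ = 1.732×575×39.4×0.86 = 33745 W
P_out = 40×746 = 29840 W
Losses = P_in − P_out = 33745 − 29840 = 3905 W

3.91 kW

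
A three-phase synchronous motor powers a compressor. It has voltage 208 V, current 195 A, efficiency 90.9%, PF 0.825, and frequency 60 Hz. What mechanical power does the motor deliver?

52.7 kW

P_in = √3·V·I·cosφ = 1.732 × 208 × 195 × 0.825 = 57956 W
P_out = η·P_in = 0.909 × 57956 = 52682 W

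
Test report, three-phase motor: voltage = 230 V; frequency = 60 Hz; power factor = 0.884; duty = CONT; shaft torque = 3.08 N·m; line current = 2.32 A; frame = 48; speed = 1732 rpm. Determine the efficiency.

68.4 %

ω = 2π × 1732/60 = 181.4 rad/s; P_out = τω = 3.08 × 181.4 = 559 W
P_in = √3·V_L·I_L·cosφ = 1.732 × 230 × 2.32 × 0.884 = 817 W
η = P_out / P_in = 559 / 817 = 0.684 = 68.4%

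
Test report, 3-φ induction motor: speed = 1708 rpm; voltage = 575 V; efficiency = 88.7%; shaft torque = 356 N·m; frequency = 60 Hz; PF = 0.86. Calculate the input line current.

ω = 2π×1708/60 = 178.9 rad/s; P_out = τω = 356 × 178.9 = 63688 W
P_in = P_out / η = 63688 / 0.887 = 71802 W
I_L = P_in / (√3·V_L·cosφ) = 71802 / (1.732 × 575 × 0.86) = 83.8 A

83.8 A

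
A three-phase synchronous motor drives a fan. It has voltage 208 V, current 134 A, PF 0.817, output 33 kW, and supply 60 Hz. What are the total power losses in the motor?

P_in = √3·V·I·cosφ = 1.732×208×134×0.817 = 39440 W
P_out = 33000 W
Losses = P_in − P_out = 39440 − 33000 = 6440 W

6.44 kW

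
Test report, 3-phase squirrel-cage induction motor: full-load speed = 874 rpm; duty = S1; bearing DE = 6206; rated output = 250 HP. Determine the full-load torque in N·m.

P_out = 250 × 746 = 186500 W
ω = 2π × 874/60 = 91.53 rad/s
τ = P_out/ω = 186500/91.53 = 2040 N·m

2040 N·m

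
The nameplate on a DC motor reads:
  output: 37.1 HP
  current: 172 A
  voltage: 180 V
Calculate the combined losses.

P_in = V·I = 180×172 = 30960 W
P_out = 37.1×746 = 27677 W
Losses = P_in − P_out = 30960 − 27677 = 3283 W

3.28 kW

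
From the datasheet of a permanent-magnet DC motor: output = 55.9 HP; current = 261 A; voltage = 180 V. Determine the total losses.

P_in = V·I = 180×261 = 46980 W
P_out = 55.9×746 = 41701 W
Losses = P_in − P_out = 46980 − 41701 = 5279 W

5.28 kW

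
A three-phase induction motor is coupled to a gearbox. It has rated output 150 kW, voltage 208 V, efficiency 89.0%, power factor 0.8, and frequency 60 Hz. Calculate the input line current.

P_out = 150 kW = 150000 W
P_in = P_out / η = 150000 / 0.890 = 168539 W
I_L = P_in / (√3·V_L·cosφ) = 168539 / (1.732 × 208 × 0.8) = 585 A

585 A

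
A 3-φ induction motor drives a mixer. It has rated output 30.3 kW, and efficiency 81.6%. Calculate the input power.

37.1 kW

P_out = 30300 W
P_in = P_out/η = 30300/0.816 = 37132 W = 37.1 kW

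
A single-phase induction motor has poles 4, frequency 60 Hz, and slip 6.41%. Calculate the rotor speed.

n_s = 120f/p = 120×60/4 = 1800 rpm
n = n_s(1 − s) = 1800 × (1 − 0.0641) = 1685 rpm

1685 rpm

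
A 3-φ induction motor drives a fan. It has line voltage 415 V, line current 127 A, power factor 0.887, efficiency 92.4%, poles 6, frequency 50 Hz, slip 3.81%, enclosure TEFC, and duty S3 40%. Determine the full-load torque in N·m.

743 N·m

P_in = √3·V·I·cosφ = 1.732 × 415 × 127 × 0.887 = 80970 W
P_out = η·P_in = 0.924 × 80970 = 74816 W
n_s = 120×50/6 = 1000 rpm; n = 1000×(1−0.0381) = 962 rpm
ω = 2π×962/60 = 100.7 rad/s
τ = P_out/ω = 74816/100.7 = 743 N·m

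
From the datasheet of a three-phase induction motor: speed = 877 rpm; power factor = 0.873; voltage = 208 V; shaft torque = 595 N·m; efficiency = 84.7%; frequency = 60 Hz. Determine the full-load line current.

ω = 2π×877/60 = 91.84 rad/s; P_out = τω = 595 × 91.84 = 54645 W
P_in = P_out / η = 54645 / 0.847 = 64516 W
I_L = P_in / (√3·V_L·cosφ) = 64516 / (1.732 × 208 × 0.873) = 205 A

205 A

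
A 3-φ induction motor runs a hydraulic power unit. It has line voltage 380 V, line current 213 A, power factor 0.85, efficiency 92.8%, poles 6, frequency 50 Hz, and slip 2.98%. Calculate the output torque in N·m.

P_in = √3·V·I·cosφ = 1.732 × 380 × 213 × 0.85 = 119160 W
P_out = η·P_in = 0.928 × 119160 = 110580 W
n_s = 120×50/6 = 1000 rpm; n = 1000×(1−0.0298) = 970 rpm
ω = 2π×970/60 = 101.6 rad/s
τ = P_out/ω = 110580/101.6 = 1090 N·m

1090 N·m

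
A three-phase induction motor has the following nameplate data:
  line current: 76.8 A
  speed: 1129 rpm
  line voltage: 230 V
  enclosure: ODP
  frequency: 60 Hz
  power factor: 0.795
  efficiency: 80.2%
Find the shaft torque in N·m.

P_in = √3·V·I·cosφ = 1.732 × 230 × 76.8 × 0.795 = 24322 W
P_out = η·P_in = 0.802 × 24322 = 19506 W
n = 1129 rpm
ω = 2π×1129/60 = 118.2 rad/s
τ = P_out/ω = 19506/118.2 = 165 N·m

165 N·m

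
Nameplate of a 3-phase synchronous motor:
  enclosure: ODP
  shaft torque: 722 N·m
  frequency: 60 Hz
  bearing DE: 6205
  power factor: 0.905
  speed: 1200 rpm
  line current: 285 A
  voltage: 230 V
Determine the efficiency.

ω = 2π × 1200/60 = 125.7 rad/s; P_out = τω = 722 × 125.7 = 90755 W
P_in = √3·V_L·I_L·cosφ = 1.732 × 230 × 285 × 0.905 = 102747 W
η = P_out / P_in = 90755 / 102747 = 0.883 = 88.3%

88.3 %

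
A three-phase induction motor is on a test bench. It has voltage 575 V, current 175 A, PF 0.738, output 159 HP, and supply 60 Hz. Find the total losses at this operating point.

10 kW

P_in = √3·V·I·cosφ = 1.732×575×175×0.738 = 128620 W
P_out = 159×746 = 118614 W
Losses = P_in − P_out = 128620 − 118614 = 10006 W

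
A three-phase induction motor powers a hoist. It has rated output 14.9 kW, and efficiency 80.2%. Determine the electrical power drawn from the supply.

18.6 kW

P_out = 14900 W
P_in = P_out/η = 14900/0.802 = 18579 W = 18.6 kW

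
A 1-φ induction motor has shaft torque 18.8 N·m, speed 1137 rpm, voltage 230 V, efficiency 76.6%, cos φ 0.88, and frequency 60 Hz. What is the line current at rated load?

ω = 2π×1137/60 = 119.1 rad/s; P_out = τω = 18.8 × 119.1 = 2239 W
P_in = P_out / η = 2239 / 0.766 = 2923 W
I = P_in / (V·cosφ) = 2923 / (230 × 0.88) = 14.4 A

14.4 A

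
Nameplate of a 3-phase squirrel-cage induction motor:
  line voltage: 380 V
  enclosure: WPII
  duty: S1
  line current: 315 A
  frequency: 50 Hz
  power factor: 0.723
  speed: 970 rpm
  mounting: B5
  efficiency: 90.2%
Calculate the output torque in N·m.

P_in = √3·V·I·cosφ = 1.732 × 380 × 315 × 0.723 = 149893 W
P_out = η·P_in = 0.902 × 149893 = 135203 W
n = 970 rpm
ω = 2π×970/60 = 101.6 rad/s
τ = P_out/ω = 135203/101.6 = 1330 N·m

1330 N·m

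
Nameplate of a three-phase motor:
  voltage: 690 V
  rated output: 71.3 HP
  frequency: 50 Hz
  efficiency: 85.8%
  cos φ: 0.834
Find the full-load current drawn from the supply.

62.2 A

P_out = 71.3 × 746 = 53190 W
P_in = P_out / η = 53190 / 0.858 = 61993 W
I_L = P_in / (√3·V_L·cosφ) = 61993 / (1.732 × 690 × 0.834) = 62.2 A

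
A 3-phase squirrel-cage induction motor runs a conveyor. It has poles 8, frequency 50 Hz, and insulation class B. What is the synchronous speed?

750 rpm

n_s = 120f/p = 120×50/8 = 750 rpm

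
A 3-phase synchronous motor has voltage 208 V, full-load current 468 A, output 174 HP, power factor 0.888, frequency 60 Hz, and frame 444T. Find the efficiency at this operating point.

86.7 %

P_out = 174 × 746 = 129804 W
P_in = √3·V_L·I_L·cosφ = 1.732 × 208 × 468 × 0.888 = 149717 W
η = P_out / P_in = 129804 / 149717 = 0.867 = 86.7%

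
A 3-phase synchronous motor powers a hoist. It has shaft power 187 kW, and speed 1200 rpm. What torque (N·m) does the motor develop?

ω = 2π × 1200/60 = 125.7 rad/s
τ = P/ω = 187000/125.7 = 1490 N·m

1490 N·m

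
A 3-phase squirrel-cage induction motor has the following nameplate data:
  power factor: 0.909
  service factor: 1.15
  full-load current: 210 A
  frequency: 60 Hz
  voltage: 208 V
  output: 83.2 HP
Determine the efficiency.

90.3 %

P_out = 83.2 × 746 = 62067 W
P_in = √3·V_L·I_L·cosφ = 1.732 × 208 × 210 × 0.909 = 68769 W
η = P_out / P_in = 62067 / 68769 = 0.903 = 90.3%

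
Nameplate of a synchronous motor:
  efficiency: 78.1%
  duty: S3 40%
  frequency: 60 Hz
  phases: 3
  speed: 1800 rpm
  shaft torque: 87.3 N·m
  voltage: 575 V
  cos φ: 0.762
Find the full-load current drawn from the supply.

27.8 A

ω = 2π×1800/60 = 188.5 rad/s; P_out = τω = 87.3 × 188.5 = 16456 W
P_in = P_out / η = 16456 / 0.781 = 21070 W
I_L = P_in / (√3·V_L·cosφ) = 21070 / (1.732 × 575 × 0.762) = 27.8 A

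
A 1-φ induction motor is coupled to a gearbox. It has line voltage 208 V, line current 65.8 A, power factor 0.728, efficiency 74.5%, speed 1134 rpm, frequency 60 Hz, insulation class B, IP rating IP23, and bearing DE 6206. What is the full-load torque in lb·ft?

P_in = V·I·cosφ = 208 × 65.8 × 0.728 = 9964 W
P_out = η·P_in = 0.745 × 9964 = 7423 W
n = 1134 rpm
ω = 2π×1134/60 = 118.8 rad/s
τ = P_out/ω = 7423/118.8 = 62.48 N·m
In lb·ft: 62.48/1.356 = 46.1 lb·ft

46.1 lb·ft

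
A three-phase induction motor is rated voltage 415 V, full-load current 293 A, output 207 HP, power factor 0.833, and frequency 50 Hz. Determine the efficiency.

88.0 %

P_out = 207 × 746 = 154422 W
P_in = √3·V_L·I_L·cosφ = 1.732 × 415 × 293 × 0.833 = 175432 W
η = P_out / P_in = 154422 / 175432 = 0.880 = 88.0%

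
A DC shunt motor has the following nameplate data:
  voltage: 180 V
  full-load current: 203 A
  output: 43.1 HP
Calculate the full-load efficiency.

P_out = 43.1 × 746 = 32153 W
P_in = V·I = 180 × 203 = 36540 W
η = P_out / P_in = 32153 / 36540 = 0.880 = 88.0%

88.0 %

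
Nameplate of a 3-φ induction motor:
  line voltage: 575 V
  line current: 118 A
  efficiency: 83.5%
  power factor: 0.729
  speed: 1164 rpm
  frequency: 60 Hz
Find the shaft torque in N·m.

587 N·m

P_in = √3·V·I·cosφ = 1.732 × 575 × 118 × 0.729 = 85669 W
P_out = η·P_in = 0.835 × 85669 = 71534 W
n = 1164 rpm
ω = 2π×1164/60 = 121.9 rad/s
τ = P_out/ω = 71534/121.9 = 587 N·m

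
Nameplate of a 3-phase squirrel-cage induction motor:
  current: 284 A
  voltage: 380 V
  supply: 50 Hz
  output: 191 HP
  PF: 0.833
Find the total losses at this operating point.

P_in = √3·V·I·cosφ = 1.732×380×284×0.833 = 155702 W
P_out = 191×746 = 142486 W
Losses = P_in − P_out = 155702 − 142486 = 13216 W

13.2 kW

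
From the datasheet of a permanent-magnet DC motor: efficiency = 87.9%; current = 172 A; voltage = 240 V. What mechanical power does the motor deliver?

P_in = V·I = 240 × 172 = 41280 W
P_out = η·P_in = 0.879 × 41280 = 36285 W

36.3 kW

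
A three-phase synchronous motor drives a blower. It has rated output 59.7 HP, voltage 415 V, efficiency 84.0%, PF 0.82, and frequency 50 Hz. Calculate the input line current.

90 A

P_out = 59.7 × 746 = 44536 W
P_in = P_out / η = 44536 / 0.840 = 53019 W
I_L = P_in / (√3·V_L·cosφ) = 53019 / (1.732 × 415 × 0.82) = 90 A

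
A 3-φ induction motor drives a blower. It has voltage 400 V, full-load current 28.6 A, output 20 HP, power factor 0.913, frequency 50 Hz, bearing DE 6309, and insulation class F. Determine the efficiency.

82.5 %

P_out = 20 × 746 = 14920 W
P_in = √3·V_L·I_L·cosφ = 1.732 × 400 × 28.6 × 0.913 = 18090 W
η = P_out / P_in = 14920 / 18090 = 0.825 = 82.5%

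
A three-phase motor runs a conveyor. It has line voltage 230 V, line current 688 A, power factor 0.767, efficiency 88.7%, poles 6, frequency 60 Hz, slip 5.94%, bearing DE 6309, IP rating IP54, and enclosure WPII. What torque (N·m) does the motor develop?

P_in = √3·V·I·cosφ = 1.732 × 230 × 688 × 0.767 = 210213 W
P_out = η·P_in = 0.887 × 210213 = 186459 W
n_s = 120×60/6 = 1200 rpm; n = 1200×(1−0.0594) = 1129 rpm
ω = 2π×1129/60 = 118.2 rad/s
τ = P_out/ω = 186459/118.2 = 1580 N·m

1580 N·m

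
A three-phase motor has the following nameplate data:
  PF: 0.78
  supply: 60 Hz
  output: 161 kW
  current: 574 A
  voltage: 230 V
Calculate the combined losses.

P_in = √3·V·I·cosφ = 1.732×230×574×0.78 = 178354 W
P_out = 161000 W
Losses = P_in − P_out = 178354 − 161000 = 17354 W

17400 W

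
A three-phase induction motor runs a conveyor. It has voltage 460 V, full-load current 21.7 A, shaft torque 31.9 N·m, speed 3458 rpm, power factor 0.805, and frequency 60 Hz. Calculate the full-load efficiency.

ω = 2π × 3458/60 = 362.1 rad/s; P_out = τω = 31.9 × 362.1 = 11551 W
P_in = √3·V_L·I_L·cosφ = 1.732 × 460 × 21.7 × 0.805 = 13918 W
η = P_out / P_in = 11551 / 13918 = 0.830 = 83.0%

83.0 %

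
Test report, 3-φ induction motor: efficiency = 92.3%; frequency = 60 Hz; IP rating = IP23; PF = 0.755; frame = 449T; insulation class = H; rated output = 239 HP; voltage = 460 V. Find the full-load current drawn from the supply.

P_out = 239 × 746 = 178294 W
P_in = P_out / η = 178294 / 0.923 = 193168 W
I_L = P_in / (√3·V_L·cosφ) = 193168 / (1.732 × 460 × 0.755) = 321 A

321 A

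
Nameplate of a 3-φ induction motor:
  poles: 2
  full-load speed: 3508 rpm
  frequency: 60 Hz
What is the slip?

n_s = 120f/p = 120×60/2 = 3600 rpm
s = (n_s − n)/n_s = (3600 − 3508)/3600 = 0.0256

2.6 %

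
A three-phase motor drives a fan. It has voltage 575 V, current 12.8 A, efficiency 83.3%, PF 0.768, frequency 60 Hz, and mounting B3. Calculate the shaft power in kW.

P_in = √3·V·I·cosφ = 1.732 × 575 × 12.8 × 0.768 = 9790 W
P_out = η·P_in = 0.833 × 9790 = 8155 W

8.16 kW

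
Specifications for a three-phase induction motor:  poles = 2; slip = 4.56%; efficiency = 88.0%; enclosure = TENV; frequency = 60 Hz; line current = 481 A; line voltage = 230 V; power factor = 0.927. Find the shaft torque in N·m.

P_in = √3·V·I·cosφ = 1.732 × 230 × 481 × 0.927 = 177624 W
P_out = η·P_in = 0.88 × 177624 = 156309 W
n_s = 120×60/2 = 3600 rpm; n = 3600×(1−0.0456) = 3436 rpm
ω = 2π×3436/60 = 359.8 rad/s
τ = P_out/ω = 156309/359.8 = 434 N·m

434 N·m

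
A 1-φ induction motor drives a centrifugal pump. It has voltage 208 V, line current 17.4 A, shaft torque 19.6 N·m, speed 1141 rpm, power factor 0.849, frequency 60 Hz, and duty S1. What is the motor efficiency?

ω = 2π × 1141/60 = 119.5 rad/s; P_out = τω = 19.6 × 119.5 = 2342 W
P_in = V·I·cosφ = 208 × 17.4 × 0.849 = 3073 W
η = P_out / P_in = 2342 / 3073 = 0.762 = 76.2%

76.2 %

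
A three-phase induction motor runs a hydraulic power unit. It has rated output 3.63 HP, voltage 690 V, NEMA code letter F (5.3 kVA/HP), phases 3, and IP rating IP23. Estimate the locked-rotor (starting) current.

16.1 A

S_LR = 5.3 × 3.63 = 19.239 kVA
I_LR = S_LR/(√3·V_L) = 19239/(1.732×690) = 16.1 A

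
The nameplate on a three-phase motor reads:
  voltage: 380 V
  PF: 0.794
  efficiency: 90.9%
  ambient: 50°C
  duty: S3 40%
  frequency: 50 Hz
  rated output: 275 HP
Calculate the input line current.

P_out = 275 × 746 = 205150 W
P_in = P_out / η = 205150 / 0.909 = 225688 W
I_L = P_in / (√3·V_L·cosφ) = 225688 / (1.732 × 380 × 0.794) = 432 A

432 A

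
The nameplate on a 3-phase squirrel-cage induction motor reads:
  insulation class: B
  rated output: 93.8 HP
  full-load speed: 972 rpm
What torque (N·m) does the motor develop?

P_out = 93.8 × 746 = 69975 W
ω = 2π × 972/60 = 101.8 rad/s
τ = P_out/ω = 69975/101.8 = 687 N·m

687 N·m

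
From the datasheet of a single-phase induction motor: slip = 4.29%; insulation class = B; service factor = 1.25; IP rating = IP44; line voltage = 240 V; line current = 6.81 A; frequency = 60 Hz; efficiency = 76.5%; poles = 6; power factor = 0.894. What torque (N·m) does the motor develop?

P_in = V·I·cosφ = 240 × 6.81 × 0.894 = 1461 W
P_out = η·P_in = 0.765 × 1461 = 1118 W
n_s = 120×60/6 = 1200 rpm; n = 1200×(1−0.0429) = 1149 rpm
ω = 2π×1149/60 = 120.3 rad/s
τ = P_out/ω = 1118/120.3 = 9.29 N·m

9.29 N·m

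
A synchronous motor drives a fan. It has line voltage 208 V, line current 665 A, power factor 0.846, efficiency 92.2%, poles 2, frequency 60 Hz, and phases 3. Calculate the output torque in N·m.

496 N·m

P_in = √3·V·I·cosφ = 1.732 × 208 × 665 × 0.846 = 202676 W
P_out = η·P_in = 0.922 × 202676 = 186867 W
n = n_s = 120×60/2 = 3600 rpm (synchronous)
ω = 2π×3600/60 = 377 rad/s
τ = P_out/ω = 186867/377 = 496 N·m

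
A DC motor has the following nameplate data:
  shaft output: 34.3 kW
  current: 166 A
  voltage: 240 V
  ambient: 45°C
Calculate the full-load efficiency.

86.1 %

P_out = 34.3 kW = 34300 W
P_in = V·I = 240 × 166 = 39840 W
η = P_out / P_in = 34300 / 39840 = 0.861 = 86.1%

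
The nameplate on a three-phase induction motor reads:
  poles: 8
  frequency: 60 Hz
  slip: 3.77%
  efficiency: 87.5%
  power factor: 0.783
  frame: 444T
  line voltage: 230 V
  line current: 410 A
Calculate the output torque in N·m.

P_in = √3·V·I·cosφ = 1.732 × 230 × 410 × 0.783 = 127886 W
P_out = η·P_in = 0.875 × 127886 = 111900 W
n_s = 120×60/8 = 900 rpm; n = 900×(1−0.0377) = 866 rpm
ω = 2π×866/60 = 90.69 rad/s
τ = P_out/ω = 111900/90.69 = 1230 N·m

1230 N·m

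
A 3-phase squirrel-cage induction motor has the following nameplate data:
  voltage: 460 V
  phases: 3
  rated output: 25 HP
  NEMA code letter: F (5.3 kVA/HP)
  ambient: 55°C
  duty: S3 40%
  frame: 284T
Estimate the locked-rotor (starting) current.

S_LR = 5.3 × 25 = 132.5 kVA
I_LR = S_LR/(√3·V_L) = 132500/(1.732×460) = 166 A

166 A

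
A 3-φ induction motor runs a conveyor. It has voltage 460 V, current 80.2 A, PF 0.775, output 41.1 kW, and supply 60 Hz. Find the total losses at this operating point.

8.42 kW

P_in = √3·V·I·cosφ = 1.732×460×80.2×0.775 = 49520 W
P_out = 41100 W
Losses = P_in − P_out = 49520 − 41100 = 8420 W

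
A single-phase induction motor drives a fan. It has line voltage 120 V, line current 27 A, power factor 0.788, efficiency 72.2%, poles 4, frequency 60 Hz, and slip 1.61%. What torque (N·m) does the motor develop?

P_in = V·I·cosφ = 120 × 27 × 0.788 = 2553 W
P_out = η·P_in = 0.722 × 2553 = 1843 W
n_s = 120×60/4 = 1800 rpm; n = 1800×(1−0.0161) = 1771 rpm
ω = 2π×1771/60 = 185.5 rad/s
τ = P_out/ω = 1843/185.5 = 9.94 N·m

9.94 N·m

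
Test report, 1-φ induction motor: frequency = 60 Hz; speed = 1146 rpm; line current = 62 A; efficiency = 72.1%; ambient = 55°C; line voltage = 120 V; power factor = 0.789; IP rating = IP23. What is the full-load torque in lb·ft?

26 lb·ft

P_in = V·I·cosφ = 120 × 62 × 0.789 = 5870 W
P_out = η·P_in = 0.721 × 5870 = 4232 W
n = 1146 rpm
ω = 2π×1146/60 = 120 rad/s
τ = P_out/ω = 4232/120 = 35.27 N·m
In lb·ft: 35.27/1.356 = 26 lb·ft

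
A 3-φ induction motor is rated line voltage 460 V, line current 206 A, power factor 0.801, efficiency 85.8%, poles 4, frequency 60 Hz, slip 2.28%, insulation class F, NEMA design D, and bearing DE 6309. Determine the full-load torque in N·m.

P_in = √3·V·I·cosφ = 1.732 × 460 × 206 × 0.801 = 131464 W
P_out = η·P_in = 0.858 × 131464 = 112796 W
n_s = 120×60/4 = 1800 rpm; n = 1800×(1−0.0228) = 1759 rpm
ω = 2π×1759/60 = 184.2 rad/s
τ = P_out/ω = 112796/184.2 = 612 N·m

612 N·m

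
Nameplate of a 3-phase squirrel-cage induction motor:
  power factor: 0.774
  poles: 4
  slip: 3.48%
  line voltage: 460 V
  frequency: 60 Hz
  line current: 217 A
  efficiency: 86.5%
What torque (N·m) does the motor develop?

636 N·m

P_in = √3·V·I·cosφ = 1.732 × 460 × 217 × 0.774 = 133815 W
P_out = η·P_in = 0.865 × 133815 = 115750 W
n_s = 120×60/4 = 1800 rpm; n = 1800×(1−0.0348) = 1737 rpm
ω = 2π×1737/60 = 181.9 rad/s
τ = P_out/ω = 115750/181.9 = 636 N·m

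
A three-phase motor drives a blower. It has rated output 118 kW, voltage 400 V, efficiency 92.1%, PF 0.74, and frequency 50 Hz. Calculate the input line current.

250 A

P_out = 118 kW = 118000 W
P_in = P_out / η = 118000 / 0.921 = 128122 W
I_L = P_in / (√3·V_L·cosφ) = 128122 / (1.732 × 400 × 0.74) = 250 A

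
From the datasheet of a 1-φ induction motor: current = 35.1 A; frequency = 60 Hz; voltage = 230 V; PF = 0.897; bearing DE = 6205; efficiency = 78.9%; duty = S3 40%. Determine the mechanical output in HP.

7.66 HP

P_in = V·I·cosφ = 230 × 35.1 × 0.897 = 7241 W
P_out = η·P_in = 0.789 × 7241 = 5713 W
= 5713/746 = 7.66 HP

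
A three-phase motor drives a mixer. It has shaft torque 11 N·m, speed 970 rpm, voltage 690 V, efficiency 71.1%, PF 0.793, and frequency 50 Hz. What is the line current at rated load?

1.66 A

ω = 2π×970/60 = 101.6 rad/s; P_out = τω = 11 × 101.6 = 1118 W
P_in = P_out / η = 1118 / 0.711 = 1572 W
I_L = P_in / (√3·V_L·cosφ) = 1572 / (1.732 × 690 × 0.793) = 1.66 A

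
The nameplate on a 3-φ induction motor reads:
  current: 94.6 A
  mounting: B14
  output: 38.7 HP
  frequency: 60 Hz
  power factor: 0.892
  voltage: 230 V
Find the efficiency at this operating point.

P_out = 38.7 × 746 = 28870 W
P_in = √3·V_L·I_L·cosφ = 1.732 × 230 × 94.6 × 0.892 = 33615 W
η = P_out / P_in = 28870 / 33615 = 0.859 = 85.9%

85.9 %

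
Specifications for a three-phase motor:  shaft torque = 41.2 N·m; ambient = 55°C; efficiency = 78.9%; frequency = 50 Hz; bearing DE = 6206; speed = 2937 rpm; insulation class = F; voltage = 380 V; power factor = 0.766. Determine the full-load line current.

31.9 A

ω = 2π×2937/60 = 307.6 rad/s; P_out = τω = 41.2 × 307.6 = 12673 W
P_in = P_out / η = 12673 / 0.789 = 16062 W
I_L = P_in / (√3·V_L·cosφ) = 16062 / (1.732 × 380 × 0.766) = 31.9 A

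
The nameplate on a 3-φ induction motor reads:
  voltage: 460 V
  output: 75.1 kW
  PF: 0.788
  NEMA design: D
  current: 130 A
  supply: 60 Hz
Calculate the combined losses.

P_in = √3·V·I·cosφ = 1.732×460×130×0.788 = 81616 W
P_out = 75100 W
Losses = P_in − P_out = 81616 − 75100 = 6516 W

6.52 kW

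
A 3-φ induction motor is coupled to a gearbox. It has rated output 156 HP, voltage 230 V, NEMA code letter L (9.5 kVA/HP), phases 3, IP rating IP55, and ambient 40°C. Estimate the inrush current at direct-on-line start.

3720 A

S_LR = 9.5 × 156 = 1482 kVA
I_LR = S_LR/(√3·V_L) = 1482000/(1.732×230) = 3720 A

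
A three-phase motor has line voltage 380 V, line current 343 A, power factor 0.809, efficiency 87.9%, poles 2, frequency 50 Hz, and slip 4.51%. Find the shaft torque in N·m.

535 N·m

P_in = √3·V·I·cosφ = 1.732 × 380 × 343 × 0.809 = 182631 W
P_out = η·P_in = 0.879 × 182631 = 160533 W
n_s = 120×50/2 = 3000 rpm; n = 3000×(1−0.0451) = 2865 rpm
ω = 2π×2865/60 = 300 rad/s
τ = P_out/ω = 160533/300 = 535 N·m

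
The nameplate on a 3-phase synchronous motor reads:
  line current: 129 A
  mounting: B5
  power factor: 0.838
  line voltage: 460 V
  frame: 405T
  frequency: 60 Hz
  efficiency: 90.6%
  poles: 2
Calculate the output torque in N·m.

P_in = √3·V·I·cosφ = 1.732 × 460 × 129 × 0.838 = 86127 W
P_out = η·P_in = 0.906 × 86127 = 78031 W
n = n_s = 120×60/2 = 3600 rpm (synchronous)
ω = 2π×3600/60 = 377 rad/s
τ = P_out/ω = 78031/377 = 207 N·m

207 N·m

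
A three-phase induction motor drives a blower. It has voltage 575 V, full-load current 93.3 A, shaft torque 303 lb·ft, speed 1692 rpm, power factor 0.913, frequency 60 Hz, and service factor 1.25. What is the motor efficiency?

τ = 303 lb·ft × 1.356 = 410.9 N·m
ω = 2π × 1692/60 = 177.2 rad/s; P_out = τω = 410.9 × 177.2 = 72811 W
P_in = √3·V_L·I_L·cosφ = 1.732 × 575 × 93.3 × 0.913 = 84834 W
η = P_out / P_in = 72811 / 84834 = 0.858 = 85.8%

85.8 %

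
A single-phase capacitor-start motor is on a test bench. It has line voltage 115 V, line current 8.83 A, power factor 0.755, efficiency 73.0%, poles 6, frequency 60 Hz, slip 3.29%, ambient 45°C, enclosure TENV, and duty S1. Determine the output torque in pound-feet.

P_in = V·I·cosφ = 115 × 8.83 × 0.755 = 767 W
P_out = η·P_in = 0.73 × 767 = 560 W
n_s = 120×60/6 = 1200 rpm; n = 1200×(1−0.0329) = 1161 rpm
ω = 2π×1161/60 = 121.6 rad/s
τ = P_out/ω = 560/121.6 = 4.605 N·m
In lb·ft: 4.605/1.356 = 3.4 lb·ft

3.4 lb·ft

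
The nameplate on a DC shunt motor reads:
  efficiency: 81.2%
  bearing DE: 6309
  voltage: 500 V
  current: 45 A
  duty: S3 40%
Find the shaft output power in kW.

18.3 kW

P_in = V·I = 500 × 45 = 22500 W
P_out = η·P_in = 0.812 × 22500 = 18270 W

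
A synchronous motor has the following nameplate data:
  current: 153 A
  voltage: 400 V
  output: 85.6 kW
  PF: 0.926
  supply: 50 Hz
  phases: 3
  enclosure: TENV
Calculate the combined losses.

12600 W

P_in = √3·V·I·cosφ = 1.732×400×153×0.926 = 98155 W
P_out = 85600 W
Losses = P_in − P_out = 98155 − 85600 = 12555 W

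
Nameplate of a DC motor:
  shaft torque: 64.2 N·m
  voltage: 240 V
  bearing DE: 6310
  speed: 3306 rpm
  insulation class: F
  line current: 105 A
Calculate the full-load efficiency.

ω = 2π × 3306/60 = 346.2 rad/s; P_out = τω = 64.2 × 346.2 = 22226 W
P_in = V·I = 240 × 105 = 25200 W
η = P_out / P_in = 22226 / 25200 = 0.882 = 88.2%

88.2 %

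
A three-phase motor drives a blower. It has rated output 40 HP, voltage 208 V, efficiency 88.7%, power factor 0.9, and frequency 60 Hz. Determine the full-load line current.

104 A

P_out = 40 × 746 = 29840 W
P_in = P_out / η = 29840 / 0.887 = 33641 W
I_L = P_in / (√3·V_L·cosφ) = 33641 / (1.732 × 208 × 0.9) = 104 A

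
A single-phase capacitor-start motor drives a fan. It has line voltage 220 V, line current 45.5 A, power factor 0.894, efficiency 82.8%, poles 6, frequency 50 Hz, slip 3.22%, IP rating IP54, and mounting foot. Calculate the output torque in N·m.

P_in = V·I·cosφ = 220 × 45.5 × 0.894 = 8949 W
P_out = η·P_in = 0.828 × 8949 = 7410 W
n_s = 120×50/6 = 1000 rpm; n = 1000×(1−0.0322) = 968 rpm
ω = 2π×968/60 = 101.4 rad/s
τ = P_out/ω = 7410/101.4 = 73.1 N·m

73.1 N·m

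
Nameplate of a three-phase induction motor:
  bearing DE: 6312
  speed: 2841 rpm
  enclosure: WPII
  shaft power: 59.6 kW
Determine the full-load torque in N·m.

ω = 2π × 2841/60 = 297.5 rad/s
τ = P/ω = 59600/297.5 = 200 N·m

200 N·m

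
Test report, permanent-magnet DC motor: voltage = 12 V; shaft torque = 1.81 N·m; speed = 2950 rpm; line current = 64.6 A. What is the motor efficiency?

72.1 %

ω = 2π × 2950/60 = 308.9 rad/s; P_out = τω = 1.81 × 308.9 = 559 W
P_in = V·I = 12 × 64.6 = 775 W
η = P_out / P_in = 559 / 775 = 0.721 = 72.1%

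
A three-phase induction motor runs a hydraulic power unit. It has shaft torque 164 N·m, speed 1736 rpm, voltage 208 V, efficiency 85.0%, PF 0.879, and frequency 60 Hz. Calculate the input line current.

ω = 2π×1736/60 = 181.8 rad/s; P_out = τω = 164 × 181.8 = 29815 W
P_in = P_out / η = 29815 / 0.850 = 35076 W
I_L = P_in / (√3·V_L·cosφ) = 35076 / (1.732 × 208 × 0.879) = 111 A

111 A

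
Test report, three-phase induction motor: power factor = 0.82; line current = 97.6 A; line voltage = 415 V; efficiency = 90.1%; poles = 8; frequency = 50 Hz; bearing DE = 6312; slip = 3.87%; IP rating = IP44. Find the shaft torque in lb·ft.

P_in = √3·V·I·cosφ = 1.732 × 415 × 97.6 × 0.82 = 57525 W
P_out = η·P_in = 0.901 × 57525 = 51830 W
n_s = 120×50/8 = 750 rpm; n = 750×(1−0.0387) = 721 rpm
ω = 2π×721/60 = 75.5 rad/s
τ = P_out/ω = 51830/75.5 = 686.5 N·m
In lb·ft: 686.5/1.356 = 506 lb·ft

506 lb·ft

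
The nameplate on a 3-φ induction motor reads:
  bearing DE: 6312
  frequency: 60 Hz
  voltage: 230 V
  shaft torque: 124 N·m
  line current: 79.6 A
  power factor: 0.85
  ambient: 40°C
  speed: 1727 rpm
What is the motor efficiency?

ω = 2π × 1727/60 = 180.9 rad/s; P_out = τω = 124 × 180.9 = 22432 W
P_in = √3·V_L·I_L·cosφ = 1.732 × 230 × 79.6 × 0.85 = 26953 W
η = P_out / P_in = 22432 / 26953 = 0.832 = 83.2%

83.2 %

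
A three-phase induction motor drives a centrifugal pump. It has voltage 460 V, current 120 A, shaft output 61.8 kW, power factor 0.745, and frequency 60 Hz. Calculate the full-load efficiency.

86.8 %

P_out = 61.8 kW = 61800 W
P_in = √3·V_L·I_L·cosφ = 1.732 × 460 × 120 × 0.745 = 71227 W
η = P_out / P_in = 61800 / 71227 = 0.868 = 86.8%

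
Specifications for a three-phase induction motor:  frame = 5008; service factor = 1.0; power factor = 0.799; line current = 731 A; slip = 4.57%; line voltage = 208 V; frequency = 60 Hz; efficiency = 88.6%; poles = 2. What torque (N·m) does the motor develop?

518 N·m

P_in = √3·V·I·cosφ = 1.732 × 208 × 731 × 0.799 = 210414 W
P_out = η·P_in = 0.886 × 210414 = 186427 W
n_s = 120×60/2 = 3600 rpm; n = 3600×(1−0.0457) = 3435 rpm
ω = 2π×3435/60 = 359.7 rad/s
τ = P_out/ω = 186427/359.7 = 518 N·m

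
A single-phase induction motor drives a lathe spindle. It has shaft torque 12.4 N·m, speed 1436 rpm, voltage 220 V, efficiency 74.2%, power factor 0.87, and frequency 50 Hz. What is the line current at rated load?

ω = 2π×1436/60 = 150.4 rad/s; P_out = τω = 12.4 × 150.4 = 1865 W
P_in = P_out / η = 1865 / 0.742 = 2513 W
I = P_in / (V·cosφ) = 2513 / (220 × 0.87) = 13.1 A

13.1 A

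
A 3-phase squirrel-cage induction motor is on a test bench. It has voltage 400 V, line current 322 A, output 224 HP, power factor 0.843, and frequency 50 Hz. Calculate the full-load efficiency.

88.9 %

P_out = 224 × 746 = 167104 W
P_in = √3·V_L·I_L·cosφ = 1.732 × 400 × 322 × 0.843 = 188058 W
η = P_out / P_in = 167104 / 188058 = 0.889 = 88.9%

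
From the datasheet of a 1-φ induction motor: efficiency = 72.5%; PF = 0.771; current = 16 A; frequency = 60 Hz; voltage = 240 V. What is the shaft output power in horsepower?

2.88 HP

P_in = V·I·cosφ = 240 × 16 × 0.771 = 2961 W
P_out = η·P_in = 0.725 × 2961 = 2147 W
= 2147/746 = 2.88 HP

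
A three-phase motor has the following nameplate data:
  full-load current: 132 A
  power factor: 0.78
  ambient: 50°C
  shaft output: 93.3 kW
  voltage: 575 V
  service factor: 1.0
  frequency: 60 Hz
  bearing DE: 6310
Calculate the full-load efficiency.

91.0 %

P_out = 93.3 kW = 93300 W
P_in = √3·V_L·I_L·cosφ = 1.732 × 575 × 132 × 0.78 = 102538 W
η = P_out / P_in = 93300 / 102538 = 0.910 = 91.0%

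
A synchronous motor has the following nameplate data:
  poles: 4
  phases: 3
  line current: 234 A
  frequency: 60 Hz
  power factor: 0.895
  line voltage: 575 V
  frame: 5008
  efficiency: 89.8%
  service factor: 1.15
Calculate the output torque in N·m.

994 N·m

P_in = √3·V·I·cosφ = 1.732 × 575 × 234 × 0.895 = 208571 W
P_out = η·P_in = 0.898 × 208571 = 187297 W
n = n_s = 120×60/4 = 1800 rpm (synchronous)
ω = 2π×1800/60 = 188.5 rad/s
τ = P_out/ω = 187297/188.5 = 994 N·m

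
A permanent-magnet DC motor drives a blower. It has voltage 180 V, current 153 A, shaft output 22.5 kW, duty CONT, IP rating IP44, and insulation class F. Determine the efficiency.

81.7 %

P_out = 22.5 kW = 22500 W
P_in = V·I = 180 × 153 = 27540 W
η = P_out / P_in = 22500 / 27540 = 0.817 = 81.7%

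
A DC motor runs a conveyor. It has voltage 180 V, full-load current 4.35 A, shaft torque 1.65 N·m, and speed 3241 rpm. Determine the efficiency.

ω = 2π × 3241/60 = 339.4 rad/s; P_out = τω = 1.65 × 339.4 = 560 W
P_in = V·I = 180 × 4.35 = 783 W
η = P_out / P_in = 560 / 783 = 0.715 = 71.5%

71.5 %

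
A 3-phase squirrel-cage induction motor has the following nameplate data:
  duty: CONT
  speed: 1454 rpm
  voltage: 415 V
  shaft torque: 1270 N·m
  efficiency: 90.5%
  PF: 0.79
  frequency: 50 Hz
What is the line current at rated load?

ω = 2π×1454/60 = 152.3 rad/s; P_out = τω = 1270 × 152.3 = 193421 W
P_in = P_out / η = 193421 / 0.905 = 213725 W
I_L = P_in / (√3·V_L·cosφ) = 213725 / (1.732 × 415 × 0.79) = 376 A

376 A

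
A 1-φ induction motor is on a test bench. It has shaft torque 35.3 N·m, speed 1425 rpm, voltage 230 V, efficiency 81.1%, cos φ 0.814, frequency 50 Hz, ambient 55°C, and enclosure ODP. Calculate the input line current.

34.7 A

ω = 2π×1425/60 = 149.2 rad/s; P_out = τω = 35.3 × 149.2 = 5267 W
P_in = P_out / η = 5267 / 0.811 = 6494 W
I = P_in / (V·cosφ) = 6494 / (230 × 0.814) = 34.7 A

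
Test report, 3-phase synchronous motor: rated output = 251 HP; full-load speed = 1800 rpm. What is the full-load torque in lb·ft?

P_out = 251 × 746 = 187246 W
ω = 2π × 1800/60 = 188.5 rad/s
τ = P_out/ω = 187246/188.5 = 993.3 N·m
In lb·ft: 993.3/1.356 = 733 lb·ft

733 lb·ft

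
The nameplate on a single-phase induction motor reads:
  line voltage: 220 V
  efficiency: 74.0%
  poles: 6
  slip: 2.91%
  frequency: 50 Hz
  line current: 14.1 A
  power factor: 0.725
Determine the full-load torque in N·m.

P_in = V·I·cosφ = 220 × 14.1 × 0.725 = 2249 W
P_out = η·P_in = 0.74 × 2249 = 1664 W
n_s = 120×50/6 = 1000 rpm; n = 1000×(1−0.0291) = 971 rpm
ω = 2π×971/60 = 101.7 rad/s
τ = P_out/ω = 1664/101.7 = 16.4 N·m

16.4 N·m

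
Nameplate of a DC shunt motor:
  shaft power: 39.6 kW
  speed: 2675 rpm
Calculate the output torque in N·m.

ω = 2π × 2675/60 = 280.1 rad/s
τ = P/ω = 39600/280.1 = 141 N·m

141 N·m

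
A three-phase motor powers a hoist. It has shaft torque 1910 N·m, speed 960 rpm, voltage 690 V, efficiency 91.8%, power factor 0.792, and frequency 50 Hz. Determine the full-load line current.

ω = 2π×960/60 = 100.5 rad/s; P_out = τω = 1910 × 100.5 = 191955 W
P_in = P_out / η = 191955 / 0.918 = 209101 W
I_L = P_in / (√3·V_L·cosφ) = 209101 / (1.732 × 690 × 0.792) = 221 A

221 A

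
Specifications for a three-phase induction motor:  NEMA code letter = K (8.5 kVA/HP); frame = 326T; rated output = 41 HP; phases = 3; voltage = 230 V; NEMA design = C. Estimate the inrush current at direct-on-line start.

S_LR = 8.5 × 41 = 348.5 kVA
I_LR = S_LR/(√3·V_L) = 348500/(1.732×230) = 875 A

875 A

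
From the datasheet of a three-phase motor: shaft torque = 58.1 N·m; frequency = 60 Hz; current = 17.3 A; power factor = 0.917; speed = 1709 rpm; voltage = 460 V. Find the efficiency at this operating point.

82.3 %

ω = 2π × 1709/60 = 179 rad/s; P_out = τω = 58.1 × 179 = 10400 W
P_in = √3·V_L·I_L·cosφ = 1.732 × 460 × 17.3 × 0.917 = 12639 W
η = P_out / P_in = 10400 / 12639 = 0.823 = 82.3%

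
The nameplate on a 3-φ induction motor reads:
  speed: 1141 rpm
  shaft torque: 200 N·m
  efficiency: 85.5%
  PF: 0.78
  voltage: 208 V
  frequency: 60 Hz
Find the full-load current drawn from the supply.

99.5 A

ω = 2π×1141/60 = 119.5 rad/s; P_out = τω = 200 × 119.5 = 23900 W
P_in = P_out / η = 23900 / 0.855 = 27953 W
I_L = P_in / (√3·V_L·cosφ) = 27953 / (1.732 × 208 × 0.78) = 99.5 A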